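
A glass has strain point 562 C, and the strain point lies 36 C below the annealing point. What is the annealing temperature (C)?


T_anneal = T_strain + gap:
  T_anneal = 562 + 36 = 598 C

598 C


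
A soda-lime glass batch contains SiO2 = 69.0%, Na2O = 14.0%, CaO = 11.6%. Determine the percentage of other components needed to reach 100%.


Sum the three major oxides:
  SiO2 + Na2O + CaO = 69.0 + 14.0 + 11.6 = 94.6%
Subtract from 100%:
  Others = 100 - 94.6 = 5.4%

5.4%


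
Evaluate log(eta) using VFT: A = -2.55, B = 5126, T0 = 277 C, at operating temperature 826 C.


VFT equation: log(eta) = A + B / (T - T0)
  T - T0 = 826 - 277 = 549
  B / (T - T0) = 5126 / 549 = 9.337
  log(eta) = -2.55 + 9.337 = 6.787

6.787


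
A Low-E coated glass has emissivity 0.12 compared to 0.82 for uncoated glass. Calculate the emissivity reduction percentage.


Percentage reduction = (1 - coated/uncoated) * 100
  Ratio = 0.12 / 0.82 = 0.1463
  Reduction = (1 - 0.1463) * 100 = 85.4%

85.4%


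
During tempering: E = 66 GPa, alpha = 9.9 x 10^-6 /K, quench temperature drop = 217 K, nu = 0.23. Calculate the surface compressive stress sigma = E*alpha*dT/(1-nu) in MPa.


Tempering stress: sigma = E * alpha * dT / (1 - nu)
  E (MPa) = 66 * 1000 = 66000
  Numerator = 66000 * (9.9 x 10^-6) * 217 = 141.7878
  Denominator = 1 - 0.23 = 0.77
  sigma = 141.7878 / 0.77 = 184.1 MPa

184.1 MPa


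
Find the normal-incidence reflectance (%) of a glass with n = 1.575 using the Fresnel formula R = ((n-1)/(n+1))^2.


Fresnel reflectance at normal incidence:
  R = ((n - 1)/(n + 1))^2
  (n - 1)/(n + 1) = (1.575 - 1)/(1.575 + 1) = 0.223301
  R = 0.223301^2 = 0.0498633
  R(%) = 0.0498633 * 100 = 4.986%

4.986%


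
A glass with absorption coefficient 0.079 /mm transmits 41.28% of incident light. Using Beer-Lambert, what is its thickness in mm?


Rearrange T = exp(-alpha * thickness):
  thickness = -ln(T) / alpha
  T = 41.28/100 = 0.4128
  ln(T) = -0.88479
  -ln(T) = 0.88479
  thickness = 0.88479 / 0.079 = 11.2 mm

11.2 mm


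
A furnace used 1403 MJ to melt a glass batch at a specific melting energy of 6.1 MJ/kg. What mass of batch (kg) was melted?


Rearrange E = m * s for m:
  m = E / s
  m = 1403 / 6.1 = 230.0 kg

230.0 kg


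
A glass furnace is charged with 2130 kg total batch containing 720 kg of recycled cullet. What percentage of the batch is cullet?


Cullet ratio = (cullet mass / total batch mass) * 100
  Ratio = 720 / 2130 * 100 = 33.8%

33.8%


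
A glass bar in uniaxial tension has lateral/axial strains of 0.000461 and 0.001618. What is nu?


Poisson's ratio: nu = lateral strain / axial strain
  nu = 0.000461 / 0.001618 = 0.2849

0.2849


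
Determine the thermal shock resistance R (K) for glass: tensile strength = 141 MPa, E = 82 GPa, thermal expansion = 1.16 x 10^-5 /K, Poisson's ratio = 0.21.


Thermal shock resistance: R = sigma * (1 - nu) / (E * alpha)
  Numerator = 141 * (1 - 0.21) = 111.39
  Denominator = 82 * 1000 * (1.16 x 10^-5) = 0.9512
  R = 111.39 / 0.9512 = 117.1 K

117.1 K


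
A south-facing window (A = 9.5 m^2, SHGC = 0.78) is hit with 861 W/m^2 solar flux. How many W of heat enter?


Solar heat gain: Q = Area * SHGC * Irradiance
  Q = 9.5 * 0.78 * 861 = 6380 W

6380 W


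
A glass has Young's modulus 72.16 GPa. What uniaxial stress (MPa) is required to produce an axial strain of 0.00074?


Rearrange E = sigma / epsilon:
  sigma = E * epsilon
  E (MPa) = 72.16 * 1000 = 72160
  sigma = 72160 * 0.00074 = 53.4 MPa

53.4 MPa


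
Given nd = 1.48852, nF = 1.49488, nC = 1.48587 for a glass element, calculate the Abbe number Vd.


Abbe number formula: Vd = (nd - 1) / (nF - nC)
  nd - 1 = 1.48852 - 1 = 0.48852
  nF - nC = 1.49488 - 1.48587 = 0.00901
  Vd = 0.48852 / 0.00901 = 54.22

54.22


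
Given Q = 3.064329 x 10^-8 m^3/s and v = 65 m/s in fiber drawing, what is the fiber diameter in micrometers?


Cross-sectional area from continuity:
  A = Q / v = 3.064329 x 10^-8 / 65 = 4.714352 x 10^-10 m^2
Diameter from circular cross-section:
  d = sqrt(4A / pi) * 10^6 (m -> um)
  d = sqrt(4 * 4.714352 x 10^-10 / pi) * 10^6 = 24.5 um

24.5 um


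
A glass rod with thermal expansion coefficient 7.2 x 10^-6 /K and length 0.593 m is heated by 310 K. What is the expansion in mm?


Thermal expansion formula: dL = alpha * L0 * dT
  dL = (7.2 x 10^-6) * 0.593 * 310 = 0.00132358 m
Convert to mm: 0.00132358 * 1000 = 1.3236 mm

1.3236 mm


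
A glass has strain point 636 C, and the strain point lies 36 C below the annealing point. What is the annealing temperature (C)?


T_anneal = T_strain + gap:
  T_anneal = 636 + 36 = 672 C

672 C


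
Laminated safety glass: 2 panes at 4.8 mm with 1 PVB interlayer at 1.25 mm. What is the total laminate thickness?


Total thickness = glass contribution + PVB contribution
  Glass: 2 * 4.8 = 9.6 mm
  PVB: 1 * 1.25 = 1.25 mm
  Total = 9.6 + 1.25 = 10.85 mm

10.85 mm


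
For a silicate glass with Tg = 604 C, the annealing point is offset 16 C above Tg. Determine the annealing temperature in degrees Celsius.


The annealing temperature is Tg plus the offset:
  T_anneal = 604 + 16 = 620 C

620 C


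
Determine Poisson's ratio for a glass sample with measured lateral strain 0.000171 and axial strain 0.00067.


Poisson's ratio: nu = lateral strain / axial strain
  nu = 0.000171 / 0.00067 = 0.2552

0.2552


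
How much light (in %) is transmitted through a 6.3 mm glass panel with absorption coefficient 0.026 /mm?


Beer-Lambert law: T = exp(-alpha * thickness)
  exponent = -0.026 * 6.3 = -0.1638
  T = exp(-0.1638) = 0.8489
  Percentage = 0.8489 * 100 = 84.89%

84.89%


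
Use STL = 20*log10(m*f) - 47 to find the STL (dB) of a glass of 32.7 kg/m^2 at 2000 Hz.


Mass law: STL = 20 * log10(m * f) - 47
  m * f = 32.7 * 2000 = 65400
  log10(65400) = 4.81558
  STL = 20 * 4.81558 - 47 = 96.3116 - 47 = 49.3 dB

49.3 dB


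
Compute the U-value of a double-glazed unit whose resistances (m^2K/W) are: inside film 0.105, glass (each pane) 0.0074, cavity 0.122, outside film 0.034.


Total thermal resistance (series):
  R_total = R_in + R_glass + R_air + R_glass + R_out
  R_total = 0.105 + 0.0074 + 0.122 + 0.0074 + 0.034 = 0.2758 m^2K/W
U-value = 1 / R_total = 1 / 0.2758 = 3.626 W/m^2K

3.626 W/m^2K


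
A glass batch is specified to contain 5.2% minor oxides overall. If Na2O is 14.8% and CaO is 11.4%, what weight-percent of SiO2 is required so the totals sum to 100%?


Known pieces sum to 100%:
  SiO2 = 100 - (others + Na2O + CaO)
  SiO2 = 100 - (5.2 + 14.8 + 11.4) = 68.6%

68.6%


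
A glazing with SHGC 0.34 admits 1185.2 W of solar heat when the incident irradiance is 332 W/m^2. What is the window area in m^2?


Rearrange Q = Area * SHGC * Irradiance:
  Area = Q / (SHGC * Irradiance)
  Area = 1185.2 / (0.34 * 332) = 10.5 m^2

10.5 m^2


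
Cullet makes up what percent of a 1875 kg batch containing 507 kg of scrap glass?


Cullet ratio = (cullet mass / total batch mass) * 100
  Ratio = 507 / 1875 * 100 = 27.04%

27.04%


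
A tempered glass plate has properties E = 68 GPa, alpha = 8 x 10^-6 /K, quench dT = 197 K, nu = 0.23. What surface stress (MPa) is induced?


Tempering stress: sigma = E * alpha * dT / (1 - nu)
  E (MPa) = 68 * 1000 = 68000
  Numerator = 68000 * (8 x 10^-6) * 197 = 107.168
  Denominator = 1 - 0.23 = 0.77
  sigma = 107.168 / 0.77 = 139.2 MPa

139.2 MPa


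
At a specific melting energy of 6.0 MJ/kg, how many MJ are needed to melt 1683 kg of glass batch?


Total energy = mass * specific energy
  E = 1683 * 6.0 = 10098 MJ

10098 MJ


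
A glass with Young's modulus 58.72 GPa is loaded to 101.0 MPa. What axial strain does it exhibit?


Rearrange E = sigma / epsilon:
  epsilon = sigma / E
  E (MPa) = 58.72 * 1000 = 58720
  epsilon = 101.0 / 58720 = 0.00172

0.00172


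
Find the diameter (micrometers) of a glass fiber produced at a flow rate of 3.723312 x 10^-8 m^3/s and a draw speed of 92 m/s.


Cross-sectional area from continuity:
  A = Q / v = 3.723312 x 10^-8 / 92 = 4.047078 x 10^-10 m^2
Diameter from circular cross-section:
  d = sqrt(4A / pi) * 10^6 (m -> um)
  d = sqrt(4 * 4.047078 x 10^-10 / pi) * 10^6 = 22.7 um

22.7 um


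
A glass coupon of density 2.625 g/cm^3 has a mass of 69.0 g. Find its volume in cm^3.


Rearrange rho = m / V:
  V = m / rho
  V = 69.0 / 2.625 = 26.286 cm^3

26.286 cm^3


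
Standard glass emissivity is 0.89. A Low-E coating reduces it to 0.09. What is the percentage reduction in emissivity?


Percentage reduction = (1 - coated/uncoated) * 100
  Ratio = 0.09 / 0.89 = 0.1011
  Reduction = (1 - 0.1011) * 100 = 89.9%

89.9%


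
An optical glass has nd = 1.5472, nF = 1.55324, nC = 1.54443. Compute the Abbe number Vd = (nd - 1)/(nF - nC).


Abbe number formula: Vd = (nd - 1) / (nF - nC)
  nd - 1 = 1.5472 - 1 = 0.5472
  nF - nC = 1.55324 - 1.54443 = 0.00881
  Vd = 0.5472 / 0.00881 = 62.11

62.11


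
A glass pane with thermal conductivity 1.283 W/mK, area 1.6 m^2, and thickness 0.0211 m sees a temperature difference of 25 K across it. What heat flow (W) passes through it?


Fourier's law: Q = k * A * dT / t
  Q = 1.283 * 1.6 * 25 / 0.0211
  Q = 51.32 / 0.0211 = 2432.2 W

2432.2 W


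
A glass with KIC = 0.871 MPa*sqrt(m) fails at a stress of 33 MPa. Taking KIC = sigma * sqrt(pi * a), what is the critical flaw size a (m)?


Rearrange KIC = sigma * sqrt(pi * a):
  sqrt(pi * a) = KIC / sigma
  sqrt(pi * a) = 0.871 / 33 = 0.026394
  a = (KIC / sigma)^2 / pi
  a = 0.026394^2 / pi = 0.0002217 m

0.0002217 m


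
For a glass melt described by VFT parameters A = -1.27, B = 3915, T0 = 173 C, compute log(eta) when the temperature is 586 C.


VFT equation: log(eta) = A + B / (T - T0)
  T - T0 = 586 - 173 = 413
  B / (T - T0) = 3915 / 413 = 9.479
  log(eta) = -1.27 + 9.479 = 8.209

8.209


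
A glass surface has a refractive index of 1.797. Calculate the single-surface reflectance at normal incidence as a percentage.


Fresnel reflectance at normal incidence:
  R = ((n - 1)/(n + 1))^2
  (n - 1)/(n + 1) = (1.797 - 1)/(1.797 + 1) = 0.284948
  R = 0.284948^2 = 0.0811954
  R(%) = 0.0811954 * 100 = 8.12%

8.12%


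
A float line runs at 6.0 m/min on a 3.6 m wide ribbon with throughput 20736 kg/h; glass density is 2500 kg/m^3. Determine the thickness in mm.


Ribbon cross-section from mass balance:
  Volume rate = throughput / density = 20736 / 2500 = 8.2944 m^3/h
  thickness = volume rate / (speed * 60 * width), i.e.
  thickness = throughput / (60 * speed * width * density) * 1000
  thickness = 20736 / (60 * 6.0 * 3.6 * 2500) * 1000 = 6.4 mm

6.4 mm


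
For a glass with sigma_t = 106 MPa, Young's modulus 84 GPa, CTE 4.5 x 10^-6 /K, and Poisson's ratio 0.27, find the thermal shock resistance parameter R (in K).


Thermal shock resistance: R = sigma * (1 - nu) / (E * alpha)
  Numerator = 106 * (1 - 0.27) = 77.38
  Denominator = 84 * 1000 * (4.5 x 10^-6) = 0.378
  R = 77.38 / 0.378 = 204.7 K

204.7 K


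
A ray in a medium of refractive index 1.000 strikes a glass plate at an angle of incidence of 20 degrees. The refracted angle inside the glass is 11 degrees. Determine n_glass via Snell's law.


Apply Snell's law: n1 * sin(theta1) = n2 * sin(theta2)
  n2 = n1 * sin(theta1) / sin(theta2)
  sin(20) = 0.34202
  sin(11) = 0.190809
  n2 = 1.000 * 0.34202 / 0.190809 = 1.7925

1.7925


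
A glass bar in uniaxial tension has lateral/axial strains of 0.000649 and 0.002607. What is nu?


Poisson's ratio: nu = lateral strain / axial strain
  nu = 0.000649 / 0.002607 = 0.2489

0.2489


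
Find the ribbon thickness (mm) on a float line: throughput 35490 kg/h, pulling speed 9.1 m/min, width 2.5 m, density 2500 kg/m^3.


Ribbon cross-section from mass balance:
  Volume rate = throughput / density = 35490 / 2500 = 14.196 m^3/h
  thickness = volume rate / (speed * 60 * width), i.e.
  thickness = throughput / (60 * speed * width * density) * 1000
  thickness = 35490 / (60 * 9.1 * 2.5 * 2500) * 1000 = 10.4 mm

10.4 mm


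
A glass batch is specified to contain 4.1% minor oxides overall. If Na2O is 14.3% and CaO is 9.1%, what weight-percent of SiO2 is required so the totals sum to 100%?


Known pieces sum to 100%:
  SiO2 = 100 - (others + Na2O + CaO)
  SiO2 = 100 - (4.1 + 14.3 + 9.1) = 72.5%

72.5%


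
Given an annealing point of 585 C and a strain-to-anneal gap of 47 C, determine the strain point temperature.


Strain point = annealing point - difference:
  T_strain = 585 - 47 = 538 C

538 C


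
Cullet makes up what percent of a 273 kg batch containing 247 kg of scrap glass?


Cullet ratio = (cullet mass / total batch mass) * 100
  Ratio = 247 / 273 * 100 = 90.48%

90.48%


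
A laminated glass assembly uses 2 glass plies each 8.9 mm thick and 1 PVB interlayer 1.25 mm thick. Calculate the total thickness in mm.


Total thickness = glass contribution + PVB contribution
  Glass: 2 * 8.9 = 17.8 mm
  PVB: 1 * 1.25 = 1.25 mm
  Total = 17.8 + 1.25 = 19.05 mm

19.05 mm


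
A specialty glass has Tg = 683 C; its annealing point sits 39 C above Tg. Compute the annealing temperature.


The annealing temperature is Tg plus the offset:
  T_anneal = 683 + 39 = 722 C

722 C


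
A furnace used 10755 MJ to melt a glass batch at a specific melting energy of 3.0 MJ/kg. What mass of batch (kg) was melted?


Rearrange E = m * s for m:
  m = E / s
  m = 10755 / 3.0 = 3585.0 kg

3585.0 kg


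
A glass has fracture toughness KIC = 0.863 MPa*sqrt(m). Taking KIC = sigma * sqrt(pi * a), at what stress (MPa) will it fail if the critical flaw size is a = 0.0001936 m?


Rearrange KIC = sigma * sqrt(pi * a):
  sigma = KIC / sqrt(pi * a)
  sqrt(pi * 0.0001936) = 0.024662
  sigma = 0.863 / 0.024662 = 34.99 MPa

34.99 MPa


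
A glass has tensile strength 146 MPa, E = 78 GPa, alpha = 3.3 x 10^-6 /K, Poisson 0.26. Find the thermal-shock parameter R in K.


Thermal shock resistance: R = sigma * (1 - nu) / (E * alpha)
  Numerator = 146 * (1 - 0.26) = 108.04
  Denominator = 78 * 1000 * (3.3 x 10^-6) = 0.2574
  R = 108.04 / 0.2574 = 419.7 K

419.7 K


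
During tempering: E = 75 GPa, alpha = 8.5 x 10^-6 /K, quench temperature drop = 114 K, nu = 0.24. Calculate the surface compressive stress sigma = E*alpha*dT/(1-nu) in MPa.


Tempering stress: sigma = E * alpha * dT / (1 - nu)
  E (MPa) = 75 * 1000 = 75000
  Numerator = 75000 * (8.5 x 10^-6) * 114 = 72.675
  Denominator = 1 - 0.24 = 0.76
  sigma = 72.675 / 0.76 = 95.6 MPa

95.6 MPa


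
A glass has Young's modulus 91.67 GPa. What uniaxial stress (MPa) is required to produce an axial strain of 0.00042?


Rearrange E = sigma / epsilon:
  sigma = E * epsilon
  E (MPa) = 91.67 * 1000 = 91670
  sigma = 91670 * 0.00042 = 38.5 MPa

38.5 MPa


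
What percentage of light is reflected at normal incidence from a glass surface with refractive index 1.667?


Fresnel reflectance at normal incidence:
  R = ((n - 1)/(n + 1))^2
  (n - 1)/(n + 1) = (1.667 - 1)/(1.667 + 1) = 0.250094
  R = 0.250094^2 = 0.062547
  R(%) = 0.062547 * 100 = 6.255%

6.255%


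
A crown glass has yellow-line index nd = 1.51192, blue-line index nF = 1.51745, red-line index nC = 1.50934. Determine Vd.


Abbe number formula: Vd = (nd - 1) / (nF - nC)
  nd - 1 = 1.51192 - 1 = 0.51192
  nF - nC = 1.51745 - 1.50934 = 0.00811
  Vd = 0.51192 / 0.00811 = 63.12

63.12


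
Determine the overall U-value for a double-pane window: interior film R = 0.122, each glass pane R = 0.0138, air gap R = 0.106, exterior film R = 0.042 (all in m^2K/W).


Total thermal resistance (series):
  R_total = R_in + R_glass + R_air + R_glass + R_out
  R_total = 0.122 + 0.0138 + 0.106 + 0.0138 + 0.042 = 0.2976 m^2K/W
U-value = 1 / R_total = 1 / 0.2976 = 3.36 W/m^2K

3.36 W/m^2K


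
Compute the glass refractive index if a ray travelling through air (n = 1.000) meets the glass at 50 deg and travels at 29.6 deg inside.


Apply Snell's law: n1 * sin(theta1) = n2 * sin(theta2)
  n2 = n1 * sin(theta1) / sin(theta2)
  sin(50) = 0.766044
  sin(29.6) = 0.493942
  n2 = 1.000 * 0.766044 / 0.493942 = 1.5509

1.5509


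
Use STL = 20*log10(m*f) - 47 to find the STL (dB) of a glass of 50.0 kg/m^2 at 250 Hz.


Mass law: STL = 20 * log10(m * f) - 47
  m * f = 50.0 * 250 = 12500
  log10(12500) = 4.09691
  STL = 20 * 4.09691 - 47 = 81.9382 - 47 = 34.9 dB

34.9 dB


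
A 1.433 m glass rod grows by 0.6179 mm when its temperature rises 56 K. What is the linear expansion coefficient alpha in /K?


Rearrange dL = alpha * L0 * dT for alpha:
  alpha = dL / (L0 * dT)
  alpha = (0.6179 / 1000) / (1.433 * 56) = 0.0000077 /K = 7.7 x 10^-6 /K

7.7 x 10^-6 /K


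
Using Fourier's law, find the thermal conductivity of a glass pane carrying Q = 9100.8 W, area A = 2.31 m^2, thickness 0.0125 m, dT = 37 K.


Fourier's law rearranged: k = Q * t / (A * dT)
  Numerator = 9100.8 * 0.0125 = 113.76
  Denominator = 2.31 * 37 = 85.47
  k = 113.76 / 85.47 = 1.331 W/mK

1.331 W/mK


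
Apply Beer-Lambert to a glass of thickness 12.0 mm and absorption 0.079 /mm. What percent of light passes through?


Beer-Lambert law: T = exp(-alpha * thickness)
  exponent = -0.079 * 12.0 = -0.948
  T = exp(-0.948) = 0.3875
  Percentage = 0.3875 * 100 = 38.75%

38.75%


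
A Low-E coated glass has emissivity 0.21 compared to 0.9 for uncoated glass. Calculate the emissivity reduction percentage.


Percentage reduction = (1 - coated/uncoated) * 100
  Ratio = 0.21 / 0.9 = 0.2333
  Reduction = (1 - 0.2333) * 100 = 76.7%

76.7%


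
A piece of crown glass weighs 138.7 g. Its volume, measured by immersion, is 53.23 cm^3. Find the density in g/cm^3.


Use the definition of density:
  rho = mass / volume
  rho = 138.7 / 53.23 = 2.606 g/cm^3

2.606 g/cm^3


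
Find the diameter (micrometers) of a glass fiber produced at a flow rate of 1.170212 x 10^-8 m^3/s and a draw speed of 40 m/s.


Cross-sectional area from continuity:
  A = Q / v = 1.170212 x 10^-8 / 40 = 2.92553 x 10^-10 m^2
Diameter from circular cross-section:
  d = sqrt(4A / pi) * 10^6 (m -> um)
  d = sqrt(4 * 2.92553 x 10^-10 / pi) * 10^6 = 19.3 um

19.3 um


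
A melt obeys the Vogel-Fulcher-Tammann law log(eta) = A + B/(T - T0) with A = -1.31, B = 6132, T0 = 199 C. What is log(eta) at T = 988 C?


VFT equation: log(eta) = A + B / (T - T0)
  T - T0 = 988 - 199 = 789
  B / (T - T0) = 6132 / 789 = 7.772
  log(eta) = -1.31 + 7.772 = 6.462

6.462


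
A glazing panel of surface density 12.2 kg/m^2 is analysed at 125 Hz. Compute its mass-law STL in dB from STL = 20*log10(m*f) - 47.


Mass law: STL = 20 * log10(m * f) - 47
  m * f = 12.2 * 125 = 1525
  log10(1525) = 3.18327
  STL = 20 * 3.18327 - 47 = 63.6654 - 47 = 16.7 dB

16.7 dB


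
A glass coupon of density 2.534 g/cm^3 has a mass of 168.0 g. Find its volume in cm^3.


Rearrange rho = m / V:
  V = m / rho
  V = 168.0 / 2.534 = 66.298 cm^3

66.298 cm^3


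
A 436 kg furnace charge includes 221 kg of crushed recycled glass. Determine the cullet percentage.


Cullet ratio = (cullet mass / total batch mass) * 100
  Ratio = 221 / 436 * 100 = 50.69%

50.69%


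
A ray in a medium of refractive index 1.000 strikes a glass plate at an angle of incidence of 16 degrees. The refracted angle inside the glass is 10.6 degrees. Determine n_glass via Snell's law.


Apply Snell's law: n1 * sin(theta1) = n2 * sin(theta2)
  n2 = n1 * sin(theta1) / sin(theta2)
  sin(16) = 0.275637
  sin(10.6) = 0.183951
  n2 = 1.000 * 0.275637 / 0.183951 = 1.4984

1.4984


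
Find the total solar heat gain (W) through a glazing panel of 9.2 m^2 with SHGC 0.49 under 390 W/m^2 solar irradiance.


Solar heat gain: Q = Area * SHGC * Irradiance
  Q = 9.2 * 0.49 * 390 = 1758.1 W

1758.1 W


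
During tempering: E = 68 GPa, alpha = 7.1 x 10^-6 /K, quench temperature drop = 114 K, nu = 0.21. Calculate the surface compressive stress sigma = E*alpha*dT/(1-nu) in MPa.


Tempering stress: sigma = E * alpha * dT / (1 - nu)
  E (MPa) = 68 * 1000 = 68000
  Numerator = 68000 * (7.1 x 10^-6) * 114 = 55.0392
  Denominator = 1 - 0.21 = 0.79
  sigma = 55.0392 / 0.79 = 69.7 MPa

69.7 MPa


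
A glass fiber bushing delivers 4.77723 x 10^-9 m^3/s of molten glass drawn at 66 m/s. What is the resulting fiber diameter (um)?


Cross-sectional area from continuity:
  A = Q / v = 4.77723 x 10^-9 / 66 = 7.238227 x 10^-11 m^2
Diameter from circular cross-section:
  d = sqrt(4A / pi) * 10^6 (m -> um)
  d = sqrt(4 * 7.238227 x 10^-11 / pi) * 10^6 = 9.6 um

9.6 um


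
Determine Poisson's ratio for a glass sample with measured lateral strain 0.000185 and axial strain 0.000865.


Poisson's ratio: nu = lateral strain / axial strain
  nu = 0.000185 / 0.000865 = 0.2139

0.2139


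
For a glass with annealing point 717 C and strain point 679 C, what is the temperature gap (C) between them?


Gap = T_anneal - T_strain:
  gap = 717 - 679 = 38 C

38 C


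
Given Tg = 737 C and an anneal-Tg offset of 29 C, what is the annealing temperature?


The annealing temperature is Tg plus the offset:
  T_anneal = 737 + 29 = 766 C

766 C


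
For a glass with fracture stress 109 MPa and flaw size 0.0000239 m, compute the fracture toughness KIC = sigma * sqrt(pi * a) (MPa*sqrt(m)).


Fracture toughness: KIC = sigma * sqrt(pi * a)
  pi * a = pi * 0.0000239 = 0.000075084
  sqrt(pi * a) = 0.008665
  KIC = 109 * 0.008665 = 0.944 MPa*sqrt(m)

0.944 MPa*sqrt(m)


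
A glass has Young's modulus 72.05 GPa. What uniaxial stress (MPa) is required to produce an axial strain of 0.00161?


Rearrange E = sigma / epsilon:
  sigma = E * epsilon
  E (MPa) = 72.05 * 1000 = 72050
  sigma = 72050 * 0.00161 = 116.0 MPa

116.0 MPa


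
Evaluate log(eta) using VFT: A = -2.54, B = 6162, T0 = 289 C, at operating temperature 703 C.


VFT equation: log(eta) = A + B / (T - T0)
  T - T0 = 703 - 289 = 414
  B / (T - T0) = 6162 / 414 = 14.884
  log(eta) = -2.54 + 14.884 = 12.344

12.344


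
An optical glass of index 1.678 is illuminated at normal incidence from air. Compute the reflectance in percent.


Fresnel reflectance at normal incidence:
  R = ((n - 1)/(n + 1))^2
  (n - 1)/(n + 1) = (1.678 - 1)/(1.678 + 1) = 0.253174
  R = 0.253174^2 = 0.0640971
  R(%) = 0.0640971 * 100 = 6.41%

6.41%


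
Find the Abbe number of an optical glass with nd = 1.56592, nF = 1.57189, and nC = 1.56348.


Abbe number formula: Vd = (nd - 1) / (nF - nC)
  nd - 1 = 1.56592 - 1 = 0.56592
  nF - nC = 1.57189 - 1.56348 = 0.00841
  Vd = 0.56592 / 0.00841 = 67.29

67.29


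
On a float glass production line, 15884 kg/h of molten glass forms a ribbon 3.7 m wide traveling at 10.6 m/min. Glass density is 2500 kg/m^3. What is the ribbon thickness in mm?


Ribbon cross-section from mass balance:
  Volume rate = throughput / density = 15884 / 2500 = 6.3536 m^3/h
  thickness = volume rate / (speed * 60 * width), i.e.
  thickness = throughput / (60 * speed * width * density) * 1000
  thickness = 15884 / (60 * 10.6 * 3.7 * 2500) * 1000 = 2.7 mm

2.7 mm


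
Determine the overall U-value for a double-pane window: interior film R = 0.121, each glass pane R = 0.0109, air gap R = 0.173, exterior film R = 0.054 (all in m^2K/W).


Total thermal resistance (series):
  R_total = R_in + R_glass + R_air + R_glass + R_out
  R_total = 0.121 + 0.0109 + 0.173 + 0.0109 + 0.054 = 0.3698 m^2K/W
U-value = 1 / R_total = 1 / 0.3698 = 2.704 W/m^2K

2.704 W/m^2K


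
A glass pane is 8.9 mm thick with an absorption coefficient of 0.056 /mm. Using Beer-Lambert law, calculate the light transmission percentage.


Beer-Lambert law: T = exp(-alpha * thickness)
  exponent = -0.056 * 8.9 = -0.4984
  T = exp(-0.4984) = 0.6075
  Percentage = 0.6075 * 100 = 60.75%

60.75%


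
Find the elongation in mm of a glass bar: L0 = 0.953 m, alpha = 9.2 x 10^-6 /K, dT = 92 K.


Thermal expansion formula: dL = alpha * L0 * dT
  dL = (9.2 x 10^-6) * 0.953 * 92 = 0.00080662 m
Convert to mm: 0.00080662 * 1000 = 0.8066 mm

0.8066 mm


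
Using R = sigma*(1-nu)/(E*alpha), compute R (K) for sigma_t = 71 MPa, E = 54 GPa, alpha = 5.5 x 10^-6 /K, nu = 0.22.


Thermal shock resistance: R = sigma * (1 - nu) / (E * alpha)
  Numerator = 71 * (1 - 0.22) = 55.38
  Denominator = 54 * 1000 * (5.5 x 10^-6) = 0.297
  R = 55.38 / 0.297 = 186.5 K

186.5 K


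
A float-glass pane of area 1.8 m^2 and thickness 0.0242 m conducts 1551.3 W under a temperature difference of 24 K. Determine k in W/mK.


Fourier's law rearranged: k = Q * t / (A * dT)
  Numerator = 1551.3 * 0.0242 = 37.54146
  Denominator = 1.8 * 24 = 43.2
  k = 37.54146 / 43.2 = 0.869 W/mK

0.869 W/mK


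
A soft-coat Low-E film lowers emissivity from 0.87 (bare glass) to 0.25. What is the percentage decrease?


Percentage reduction = (1 - coated/uncoated) * 100
  Ratio = 0.25 / 0.87 = 0.2874
  Reduction = (1 - 0.2874) * 100 = 71.3%

71.3%


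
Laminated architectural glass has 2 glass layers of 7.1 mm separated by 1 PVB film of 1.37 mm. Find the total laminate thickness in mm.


Total thickness = glass contribution + PVB contribution
  Glass: 2 * 7.1 = 14.2 mm
  PVB: 1 * 1.37 = 1.37 mm
  Total = 14.2 + 1.37 = 15.57 mm

15.57 mm


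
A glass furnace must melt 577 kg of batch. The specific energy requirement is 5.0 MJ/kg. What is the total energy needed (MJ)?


Total energy = mass * specific energy
  E = 577 * 5.0 = 2885 MJ

2885 MJ


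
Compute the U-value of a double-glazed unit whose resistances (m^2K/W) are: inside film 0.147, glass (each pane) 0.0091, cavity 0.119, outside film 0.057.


Total thermal resistance (series):
  R_total = R_in + R_glass + R_air + R_glass + R_out
  R_total = 0.147 + 0.0091 + 0.119 + 0.0091 + 0.057 = 0.3412 m^2K/W
U-value = 1 / R_total = 1 / 0.3412 = 2.931 W/m^2K

2.931 W/m^2K


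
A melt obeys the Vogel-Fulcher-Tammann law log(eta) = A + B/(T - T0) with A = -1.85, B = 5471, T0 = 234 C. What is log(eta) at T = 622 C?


VFT equation: log(eta) = A + B / (T - T0)
  T - T0 = 622 - 234 = 388
  B / (T - T0) = 5471 / 388 = 14.101
  log(eta) = -1.85 + 14.101 = 12.251

12.251


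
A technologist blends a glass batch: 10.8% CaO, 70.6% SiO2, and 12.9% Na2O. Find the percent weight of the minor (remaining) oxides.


Sum the three major oxides:
  SiO2 + Na2O + CaO = 70.6 + 12.9 + 10.8 = 94.3%
Subtract from 100%:
  Others = 100 - 94.3 = 5.7%

5.7%


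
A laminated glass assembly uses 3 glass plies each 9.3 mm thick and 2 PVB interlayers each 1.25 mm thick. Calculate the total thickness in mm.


Total thickness = glass contribution + PVB contribution
  Glass: 3 * 9.3 = 27.9 mm
  PVB: 2 * 1.25 = 2.5 mm
  Total = 27.9 + 2.5 = 30.4 mm

30.4 mm


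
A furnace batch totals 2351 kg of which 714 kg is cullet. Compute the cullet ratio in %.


Cullet ratio = (cullet mass / total batch mass) * 100
  Ratio = 714 / 2351 * 100 = 30.37%

30.37%


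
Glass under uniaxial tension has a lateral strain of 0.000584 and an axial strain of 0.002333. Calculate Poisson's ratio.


Poisson's ratio: nu = lateral strain / axial strain
  nu = 0.000584 / 0.002333 = 0.2503

0.2503


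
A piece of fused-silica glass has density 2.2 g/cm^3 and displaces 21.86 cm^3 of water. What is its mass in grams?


Rearrange rho = m / V:
  m = rho * V
  m = 2.2 * 21.86 = 48.092 g

48.092 g


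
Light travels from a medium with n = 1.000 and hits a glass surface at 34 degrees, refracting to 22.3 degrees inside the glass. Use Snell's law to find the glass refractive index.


Apply Snell's law: n1 * sin(theta1) = n2 * sin(theta2)
  n2 = n1 * sin(theta1) / sin(theta2)
  sin(34) = 0.559193
  sin(22.3) = 0.379456
  n2 = 1.000 * 0.559193 / 0.379456 = 1.4737

1.4737


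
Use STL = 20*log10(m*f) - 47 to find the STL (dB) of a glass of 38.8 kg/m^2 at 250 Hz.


Mass law: STL = 20 * log10(m * f) - 47
  m * f = 38.8 * 250 = 9700
  log10(9700) = 3.98677
  STL = 20 * 3.98677 - 47 = 79.7354 - 47 = 32.7 dB

32.7 dB


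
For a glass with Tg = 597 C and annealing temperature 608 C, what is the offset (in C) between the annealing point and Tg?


Offset = T_anneal - Tg:
  offset = 608 - 597 = 11 C

11 C


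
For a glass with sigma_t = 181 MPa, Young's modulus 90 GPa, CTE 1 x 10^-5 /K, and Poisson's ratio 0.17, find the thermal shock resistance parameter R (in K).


Thermal shock resistance: R = sigma * (1 - nu) / (E * alpha)
  Numerator = 181 * (1 - 0.17) = 150.23
  Denominator = 90 * 1000 * (1 x 10^-5) = 0.9
  R = 150.23 / 0.9 = 166.9 K

166.9 K


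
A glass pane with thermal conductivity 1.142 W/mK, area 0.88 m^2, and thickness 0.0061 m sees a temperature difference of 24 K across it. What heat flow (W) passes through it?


Fourier's law: Q = k * A * dT / t
  Q = 1.142 * 0.88 * 24 / 0.0061
  Q = 24.11904 / 0.0061 = 3953.9 W

3953.9 W


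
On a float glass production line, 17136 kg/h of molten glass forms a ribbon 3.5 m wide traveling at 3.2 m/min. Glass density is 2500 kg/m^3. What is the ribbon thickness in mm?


Ribbon cross-section from mass balance:
  Volume rate = throughput / density = 17136 / 2500 = 6.8544 m^3/h
  thickness = volume rate / (speed * 60 * width), i.e.
  thickness = throughput / (60 * speed * width * density) * 1000
  thickness = 17136 / (60 * 3.2 * 3.5 * 2500) * 1000 = 10.2 mm

10.2 mm


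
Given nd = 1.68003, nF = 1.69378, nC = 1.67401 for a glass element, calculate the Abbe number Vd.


Abbe number formula: Vd = (nd - 1) / (nF - nC)
  nd - 1 = 1.68003 - 1 = 0.68003
  nF - nC = 1.69378 - 1.67401 = 0.01977
  Vd = 0.68003 / 0.01977 = 34.4

34.4


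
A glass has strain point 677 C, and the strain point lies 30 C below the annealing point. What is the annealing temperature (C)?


T_anneal = T_strain + gap:
  T_anneal = 677 + 30 = 707 C

707 C


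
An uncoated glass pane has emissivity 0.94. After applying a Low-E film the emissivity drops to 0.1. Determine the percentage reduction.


Percentage reduction = (1 - coated/uncoated) * 100
  Ratio = 0.1 / 0.94 = 0.1064
  Reduction = (1 - 0.1064) * 100 = 89.4%

89.4%


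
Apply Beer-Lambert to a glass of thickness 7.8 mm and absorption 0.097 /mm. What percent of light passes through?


Beer-Lambert law: T = exp(-alpha * thickness)
  exponent = -0.097 * 7.8 = -0.7566
  T = exp(-0.7566) = 0.4693
  Percentage = 0.4693 * 100 = 46.93%

46.93%


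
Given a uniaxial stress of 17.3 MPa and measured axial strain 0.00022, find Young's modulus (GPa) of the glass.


Young's modulus: E = stress / strain
  E = 17.3 MPa / 0.00022 = 78636.36 MPa
Convert to GPa: 78636.36 / 1000 = 78.64 GPa

78.64 GPa


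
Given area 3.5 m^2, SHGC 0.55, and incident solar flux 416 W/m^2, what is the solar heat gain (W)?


Solar heat gain: Q = Area * SHGC * Irradiance
  Q = 3.5 * 0.55 * 416 = 800.8 W

800.8 W


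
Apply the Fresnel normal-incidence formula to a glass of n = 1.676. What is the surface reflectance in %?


Fresnel reflectance at normal incidence:
  R = ((n - 1)/(n + 1))^2
  (n - 1)/(n + 1) = (1.676 - 1)/(1.676 + 1) = 0.252616
  R = 0.252616^2 = 0.0638148
  R(%) = 0.0638148 * 100 = 6.381%

6.381%


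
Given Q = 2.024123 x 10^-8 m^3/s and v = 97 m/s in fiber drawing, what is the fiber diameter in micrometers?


Cross-sectional area from continuity:
  A = Q / v = 2.024123 x 10^-8 / 97 = 2.086725 x 10^-10 m^2
Diameter from circular cross-section:
  d = sqrt(4A / pi) * 10^6 (m -> um)
  d = sqrt(4 * 2.086725 x 10^-10 / pi) * 10^6 = 16.3 um

16.3 um


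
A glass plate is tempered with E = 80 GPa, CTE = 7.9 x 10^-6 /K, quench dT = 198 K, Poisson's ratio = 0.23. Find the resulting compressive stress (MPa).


Tempering stress: sigma = E * alpha * dT / (1 - nu)
  E (MPa) = 80 * 1000 = 80000
  Numerator = 80000 * (7.9 x 10^-6) * 198 = 125.136
  Denominator = 1 - 0.23 = 0.77
  sigma = 125.136 / 0.77 = 162.5 MPa

162.5 MPa


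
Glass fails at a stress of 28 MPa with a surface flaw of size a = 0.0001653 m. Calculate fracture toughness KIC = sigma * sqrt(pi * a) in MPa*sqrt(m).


Fracture toughness: KIC = sigma * sqrt(pi * a)
  pi * a = pi * 0.0001653 = 0.000519305
  sqrt(pi * a) = 0.022788
  KIC = 28 * 0.022788 = 0.638 MPa*sqrt(m)

0.638 MPa*sqrt(m)


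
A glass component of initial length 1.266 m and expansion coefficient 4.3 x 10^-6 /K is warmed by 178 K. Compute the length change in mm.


Thermal expansion formula: dL = alpha * L0 * dT
  dL = (4.3 x 10^-6) * 1.266 * 178 = 0.000969 m
Convert to mm: 0.000969 * 1000 = 0.969 mm

0.969 mm


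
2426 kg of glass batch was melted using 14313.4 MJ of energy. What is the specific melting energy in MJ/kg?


Rearrange E = m * s for s:
  s = E / m
  s = 14313.4 / 2426 = 5.9 MJ/kg

5.9 MJ/kg


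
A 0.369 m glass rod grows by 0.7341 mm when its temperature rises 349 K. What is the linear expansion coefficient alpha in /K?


Rearrange dL = alpha * L0 * dT for alpha:
  alpha = dL / (L0 * dT)
  alpha = (0.7341 / 1000) / (0.369 * 349) = 0.0000057 /K = 5.7 x 10^-6 /K

5.7 x 10^-6 /K


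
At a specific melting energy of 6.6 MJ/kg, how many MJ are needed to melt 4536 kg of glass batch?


Total energy = mass * specific energy
  E = 4536 * 6.6 = 29937.6 MJ

29937.6 MJ


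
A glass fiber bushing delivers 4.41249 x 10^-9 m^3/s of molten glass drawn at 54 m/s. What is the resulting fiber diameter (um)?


Cross-sectional area from continuity:
  A = Q / v = 4.41249 x 10^-9 / 54 = 8.171278 x 10^-11 m^2
Diameter from circular cross-section:
  d = sqrt(4A / pi) * 10^6 (m -> um)
  d = sqrt(4 * 8.171278 x 10^-11 / pi) * 10^6 = 10.2 um

10.2 um


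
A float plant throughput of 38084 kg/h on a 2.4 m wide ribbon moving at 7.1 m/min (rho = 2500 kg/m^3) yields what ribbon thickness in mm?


Ribbon cross-section from mass balance:
  Volume rate = throughput / density = 38084 / 2500 = 15.2336 m^3/h
  thickness = volume rate / (speed * 60 * width), i.e.
  thickness = throughput / (60 * speed * width * density) * 1000
  thickness = 38084 / (60 * 7.1 * 2.4 * 2500) * 1000 = 14.9 mm

14.9 mm


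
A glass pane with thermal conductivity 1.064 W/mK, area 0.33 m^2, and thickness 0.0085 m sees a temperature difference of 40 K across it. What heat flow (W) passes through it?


Fourier's law: Q = k * A * dT / t
  Q = 1.064 * 0.33 * 40 / 0.0085
  Q = 14.0448 / 0.0085 = 1652.3 W

1652.3 W


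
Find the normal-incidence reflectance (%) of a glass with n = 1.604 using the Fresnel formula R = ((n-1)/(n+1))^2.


Fresnel reflectance at normal incidence:
  R = ((n - 1)/(n + 1))^2
  (n - 1)/(n + 1) = (1.604 - 1)/(1.604 + 1) = 0.231951
  R = 0.231951^2 = 0.0538013
  R(%) = 0.0538013 * 100 = 5.38%

5.38%


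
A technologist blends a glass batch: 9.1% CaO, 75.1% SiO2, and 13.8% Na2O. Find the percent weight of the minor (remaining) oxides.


Sum the three major oxides:
  SiO2 + Na2O + CaO = 75.1 + 13.8 + 9.1 = 98.0%
Subtract from 100%:
  Others = 100 - 98.0 = 2.0%

2.0%


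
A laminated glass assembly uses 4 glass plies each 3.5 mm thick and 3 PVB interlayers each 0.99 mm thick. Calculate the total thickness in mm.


Total thickness = glass contribution + PVB contribution
  Glass: 4 * 3.5 = 14.0 mm
  PVB: 3 * 0.99 = 2.97 mm
  Total = 14.0 + 2.97 = 16.97 mm

16.97 mm


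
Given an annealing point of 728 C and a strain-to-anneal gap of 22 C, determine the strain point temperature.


Strain point = annealing point - difference:
  T_strain = 728 - 22 = 706 C

706 C


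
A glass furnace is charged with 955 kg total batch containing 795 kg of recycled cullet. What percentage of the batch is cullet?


Cullet ratio = (cullet mass / total batch mass) * 100
  Ratio = 795 / 955 * 100 = 83.25%

83.25%


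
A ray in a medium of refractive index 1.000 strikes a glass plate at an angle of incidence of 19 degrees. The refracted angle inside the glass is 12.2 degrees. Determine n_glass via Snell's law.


Apply Snell's law: n1 * sin(theta1) = n2 * sin(theta2)
  n2 = n1 * sin(theta1) / sin(theta2)
  sin(19) = 0.325568
  sin(12.2) = 0.211325
  n2 = 1.000 * 0.325568 / 0.211325 = 1.5406

1.5406


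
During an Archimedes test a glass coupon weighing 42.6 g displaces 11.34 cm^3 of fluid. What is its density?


Use the definition of density:
  rho = mass / volume
  rho = 42.6 / 11.34 = 3.757 g/cm^3

3.757 g/cm^3


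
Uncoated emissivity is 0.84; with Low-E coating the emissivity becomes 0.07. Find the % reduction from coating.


Percentage reduction = (1 - coated/uncoated) * 100
  Ratio = 0.07 / 0.84 = 0.0833
  Reduction = (1 - 0.0833) * 100 = 91.7%

91.7%


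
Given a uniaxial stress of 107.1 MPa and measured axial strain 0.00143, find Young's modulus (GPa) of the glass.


Young's modulus: E = stress / strain
  E = 107.1 MPa / 0.00143 = 74895.1 MPa
Convert to GPa: 74895.1 / 1000 = 74.9 GPa

74.9 GPa


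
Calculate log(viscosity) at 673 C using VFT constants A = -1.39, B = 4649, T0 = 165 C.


VFT equation: log(eta) = A + B / (T - T0)
  T - T0 = 673 - 165 = 508
  B / (T - T0) = 4649 / 508 = 9.152
  log(eta) = -1.39 + 9.152 = 7.762

7.762


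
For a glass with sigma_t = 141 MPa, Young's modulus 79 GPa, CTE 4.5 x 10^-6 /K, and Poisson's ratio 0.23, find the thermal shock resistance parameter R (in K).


Thermal shock resistance: R = sigma * (1 - nu) / (E * alpha)
  Numerator = 141 * (1 - 0.23) = 108.57
  Denominator = 79 * 1000 * (4.5 x 10^-6) = 0.3555
  R = 108.57 / 0.3555 = 305.4 K

305.4 K


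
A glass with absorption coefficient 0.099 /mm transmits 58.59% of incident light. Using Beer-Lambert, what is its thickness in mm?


Rearrange T = exp(-alpha * thickness):
  thickness = -ln(T) / alpha
  T = 58.59/100 = 0.5859
  ln(T) = -0.53461
  -ln(T) = 0.53461
  thickness = 0.53461 / 0.099 = 5.4 mm

5.4 mm


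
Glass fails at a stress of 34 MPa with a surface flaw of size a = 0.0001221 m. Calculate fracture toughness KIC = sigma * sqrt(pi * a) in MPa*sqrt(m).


Fracture toughness: KIC = sigma * sqrt(pi * a)
  pi * a = pi * 0.0001221 = 0.000383588
  sqrt(pi * a) = 0.019585
  KIC = 34 * 0.019585 = 0.666 MPa*sqrt(m)

0.666 MPa*sqrt(m)


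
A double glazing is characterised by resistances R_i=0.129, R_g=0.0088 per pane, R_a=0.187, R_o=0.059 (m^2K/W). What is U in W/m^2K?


Total thermal resistance (series):
  R_total = R_in + R_glass + R_air + R_glass + R_out
  R_total = 0.129 + 0.0088 + 0.187 + 0.0088 + 0.059 = 0.3926 m^2K/W
U-value = 1 / R_total = 1 / 0.3926 = 2.547 W/m^2K

2.547 W/m^2K


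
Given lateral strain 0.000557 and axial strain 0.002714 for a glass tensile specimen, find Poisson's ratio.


Poisson's ratio: nu = lateral strain / axial strain
  nu = 0.000557 / 0.002714 = 0.2052

0.2052


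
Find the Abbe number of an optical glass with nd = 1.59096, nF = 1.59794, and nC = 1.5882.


Abbe number formula: Vd = (nd - 1) / (nF - nC)
  nd - 1 = 1.59096 - 1 = 0.59096
  nF - nC = 1.59794 - 1.5882 = 0.00974
  Vd = 0.59096 / 0.00974 = 60.67

60.67


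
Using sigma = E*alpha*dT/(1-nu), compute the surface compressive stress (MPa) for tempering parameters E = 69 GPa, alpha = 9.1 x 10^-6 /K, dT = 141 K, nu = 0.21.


Tempering stress: sigma = E * alpha * dT / (1 - nu)
  E (MPa) = 69 * 1000 = 69000
  Numerator = 69000 * (9.1 x 10^-6) * 141 = 88.5339
  Denominator = 1 - 0.21 = 0.79
  sigma = 88.5339 / 0.79 = 112.1 MPa

112.1 MPa


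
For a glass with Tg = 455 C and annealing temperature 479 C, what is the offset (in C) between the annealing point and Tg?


Offset = T_anneal - Tg:
  offset = 479 - 455 = 24 C

24 C


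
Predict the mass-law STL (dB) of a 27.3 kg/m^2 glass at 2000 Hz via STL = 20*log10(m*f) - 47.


Mass law: STL = 20 * log10(m * f) - 47
  m * f = 27.3 * 2000 = 54600
  log10(54600) = 4.73719
  STL = 20 * 4.73719 - 47 = 94.7438 - 47 = 47.7 dB

47.7 dB


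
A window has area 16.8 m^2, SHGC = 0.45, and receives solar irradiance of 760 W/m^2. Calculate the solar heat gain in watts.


Solar heat gain: Q = Area * SHGC * Irradiance
  Q = 16.8 * 0.45 * 760 = 5745.6 W

5745.6 W
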